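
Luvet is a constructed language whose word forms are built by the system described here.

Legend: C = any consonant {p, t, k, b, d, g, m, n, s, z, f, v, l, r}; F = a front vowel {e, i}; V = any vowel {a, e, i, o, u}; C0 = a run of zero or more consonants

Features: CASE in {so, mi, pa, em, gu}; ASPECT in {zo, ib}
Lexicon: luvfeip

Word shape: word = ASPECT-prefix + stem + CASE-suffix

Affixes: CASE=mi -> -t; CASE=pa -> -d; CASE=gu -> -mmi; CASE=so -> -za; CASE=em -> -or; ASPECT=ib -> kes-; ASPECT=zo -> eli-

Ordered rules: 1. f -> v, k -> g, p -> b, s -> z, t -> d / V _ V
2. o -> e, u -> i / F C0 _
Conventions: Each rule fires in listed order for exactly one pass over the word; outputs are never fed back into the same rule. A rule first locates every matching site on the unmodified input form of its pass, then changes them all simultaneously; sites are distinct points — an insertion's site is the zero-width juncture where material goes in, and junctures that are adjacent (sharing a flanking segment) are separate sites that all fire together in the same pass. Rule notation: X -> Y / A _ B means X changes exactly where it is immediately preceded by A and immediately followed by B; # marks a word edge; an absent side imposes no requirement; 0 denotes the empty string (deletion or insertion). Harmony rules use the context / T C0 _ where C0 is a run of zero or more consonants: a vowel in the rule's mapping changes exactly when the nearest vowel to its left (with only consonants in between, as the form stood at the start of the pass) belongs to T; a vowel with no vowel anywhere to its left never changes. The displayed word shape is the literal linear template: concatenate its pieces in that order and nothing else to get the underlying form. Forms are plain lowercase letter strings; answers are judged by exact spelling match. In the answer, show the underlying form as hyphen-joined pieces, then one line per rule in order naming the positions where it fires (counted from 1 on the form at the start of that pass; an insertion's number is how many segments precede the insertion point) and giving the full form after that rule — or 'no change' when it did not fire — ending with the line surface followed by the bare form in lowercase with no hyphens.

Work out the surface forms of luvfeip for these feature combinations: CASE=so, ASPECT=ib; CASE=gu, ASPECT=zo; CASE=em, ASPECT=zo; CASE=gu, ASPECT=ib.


cell CASE=so, ASPECT=ib:
underlying: kes-luvfeip-za
1. f -> v, k -> g, p -> b, s -> z, t -> d / V _ V: no change
2. o -> e, u -> i / F C0 _: fires at position(s) 5: keslivfeipza
surface: keslivfeipza

cell CASE=gu, ASPECT=zo:
underlying: eli-luvfeip-mmi
1. f -> v, k -> g, p -> b, s -> z, t -> d / V _ V: no change
2. o -> e, u -> i / F C0 _: fires at position(s) 5: elilivfeipmmi
surface: elilivfeipmmi

cell CASE=em, ASPECT=zo:
underlying: eli-luvfeip-or
1. f -> v, k -> g, p -> b, s -> z, t -> d / V _ V: fires at position(s) 10: eliluvfeibor
2. o -> e, u -> i / F C0 _: fires at position(s) 5, 11: elilivfeiber
surface: elilivfeiber

cell CASE=gu, ASPECT=ib:
underlying: kes-luvfeip-mmi
1. f -> v, k -> g, p -> b, s -> z, t -> d / V _ V: no change
2. o -> e, u -> i / F C0 _: fires at position(s) 5: keslivfeipmmi
surface: keslivfeipmmi


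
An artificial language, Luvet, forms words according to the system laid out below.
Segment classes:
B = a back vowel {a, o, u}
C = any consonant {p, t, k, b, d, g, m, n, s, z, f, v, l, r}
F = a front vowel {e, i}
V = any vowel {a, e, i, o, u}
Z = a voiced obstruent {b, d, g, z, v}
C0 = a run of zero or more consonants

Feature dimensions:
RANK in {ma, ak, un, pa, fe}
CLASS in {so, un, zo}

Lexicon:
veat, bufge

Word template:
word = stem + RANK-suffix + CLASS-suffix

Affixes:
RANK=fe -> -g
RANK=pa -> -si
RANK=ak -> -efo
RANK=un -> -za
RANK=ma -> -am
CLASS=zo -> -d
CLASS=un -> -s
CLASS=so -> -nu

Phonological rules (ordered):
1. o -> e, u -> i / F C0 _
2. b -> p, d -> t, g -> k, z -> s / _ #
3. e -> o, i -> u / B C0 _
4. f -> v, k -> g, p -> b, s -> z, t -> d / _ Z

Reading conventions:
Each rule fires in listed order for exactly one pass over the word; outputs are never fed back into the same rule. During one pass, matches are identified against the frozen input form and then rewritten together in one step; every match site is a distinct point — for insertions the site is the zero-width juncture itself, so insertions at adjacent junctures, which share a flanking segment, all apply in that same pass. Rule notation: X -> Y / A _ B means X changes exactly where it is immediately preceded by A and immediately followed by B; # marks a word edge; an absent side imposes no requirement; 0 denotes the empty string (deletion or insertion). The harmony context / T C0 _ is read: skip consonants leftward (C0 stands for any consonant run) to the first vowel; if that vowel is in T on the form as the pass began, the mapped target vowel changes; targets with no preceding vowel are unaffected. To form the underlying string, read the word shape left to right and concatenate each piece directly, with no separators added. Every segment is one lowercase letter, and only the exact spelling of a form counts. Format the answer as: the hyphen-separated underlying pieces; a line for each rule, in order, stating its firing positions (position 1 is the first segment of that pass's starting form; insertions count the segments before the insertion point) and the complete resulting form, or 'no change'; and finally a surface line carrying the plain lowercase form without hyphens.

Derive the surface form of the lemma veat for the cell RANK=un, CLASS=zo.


underlying: veat-za-d
1. o -> e, u -> i / F C0 _: no change
2. b -> p, d -> t, g -> k, z -> s / _ #: fires at position(s) 7: veatzat
3. e -> o, i -> u / B C0 _: no change
4. f -> v, k -> g, p -> b, s -> z, t -> d / _ Z: fires at position(s) 4: veadzat
surface: veadzat


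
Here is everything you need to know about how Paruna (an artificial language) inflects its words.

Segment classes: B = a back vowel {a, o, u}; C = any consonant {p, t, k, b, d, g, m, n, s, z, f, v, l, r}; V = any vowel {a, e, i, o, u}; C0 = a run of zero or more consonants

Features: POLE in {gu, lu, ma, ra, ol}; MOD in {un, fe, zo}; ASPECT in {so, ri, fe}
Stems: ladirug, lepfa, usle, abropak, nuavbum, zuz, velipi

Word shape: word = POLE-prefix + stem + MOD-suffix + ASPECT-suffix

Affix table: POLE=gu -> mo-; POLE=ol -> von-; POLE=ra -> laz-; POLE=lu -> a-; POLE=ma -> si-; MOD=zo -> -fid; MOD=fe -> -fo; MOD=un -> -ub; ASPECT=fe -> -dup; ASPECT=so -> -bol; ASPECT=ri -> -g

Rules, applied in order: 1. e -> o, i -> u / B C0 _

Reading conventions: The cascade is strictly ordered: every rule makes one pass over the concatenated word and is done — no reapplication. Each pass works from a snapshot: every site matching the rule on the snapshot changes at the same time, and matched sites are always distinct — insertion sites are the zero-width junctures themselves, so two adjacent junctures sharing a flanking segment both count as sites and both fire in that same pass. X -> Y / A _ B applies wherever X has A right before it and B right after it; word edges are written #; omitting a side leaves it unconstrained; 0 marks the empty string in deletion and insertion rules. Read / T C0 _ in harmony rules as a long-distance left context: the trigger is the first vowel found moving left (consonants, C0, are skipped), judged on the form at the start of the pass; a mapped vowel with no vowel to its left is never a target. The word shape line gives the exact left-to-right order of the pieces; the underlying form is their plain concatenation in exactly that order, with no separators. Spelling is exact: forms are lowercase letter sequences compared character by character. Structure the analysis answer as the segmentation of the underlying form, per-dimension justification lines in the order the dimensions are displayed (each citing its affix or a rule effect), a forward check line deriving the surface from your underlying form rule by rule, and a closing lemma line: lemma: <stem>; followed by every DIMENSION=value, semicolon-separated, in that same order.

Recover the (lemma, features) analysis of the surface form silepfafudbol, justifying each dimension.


underlying: si-lepfa-fid-bol
POLE=ma - signalled by the affix si-
MOD=zo - signalled by the affix -fid
ASPECT=so - signalled by the affix -bol
check: silepfafidbol -> silepfafudbol
lemma: lepfa; POLE=ma; MOD=zo; ASPECT=so


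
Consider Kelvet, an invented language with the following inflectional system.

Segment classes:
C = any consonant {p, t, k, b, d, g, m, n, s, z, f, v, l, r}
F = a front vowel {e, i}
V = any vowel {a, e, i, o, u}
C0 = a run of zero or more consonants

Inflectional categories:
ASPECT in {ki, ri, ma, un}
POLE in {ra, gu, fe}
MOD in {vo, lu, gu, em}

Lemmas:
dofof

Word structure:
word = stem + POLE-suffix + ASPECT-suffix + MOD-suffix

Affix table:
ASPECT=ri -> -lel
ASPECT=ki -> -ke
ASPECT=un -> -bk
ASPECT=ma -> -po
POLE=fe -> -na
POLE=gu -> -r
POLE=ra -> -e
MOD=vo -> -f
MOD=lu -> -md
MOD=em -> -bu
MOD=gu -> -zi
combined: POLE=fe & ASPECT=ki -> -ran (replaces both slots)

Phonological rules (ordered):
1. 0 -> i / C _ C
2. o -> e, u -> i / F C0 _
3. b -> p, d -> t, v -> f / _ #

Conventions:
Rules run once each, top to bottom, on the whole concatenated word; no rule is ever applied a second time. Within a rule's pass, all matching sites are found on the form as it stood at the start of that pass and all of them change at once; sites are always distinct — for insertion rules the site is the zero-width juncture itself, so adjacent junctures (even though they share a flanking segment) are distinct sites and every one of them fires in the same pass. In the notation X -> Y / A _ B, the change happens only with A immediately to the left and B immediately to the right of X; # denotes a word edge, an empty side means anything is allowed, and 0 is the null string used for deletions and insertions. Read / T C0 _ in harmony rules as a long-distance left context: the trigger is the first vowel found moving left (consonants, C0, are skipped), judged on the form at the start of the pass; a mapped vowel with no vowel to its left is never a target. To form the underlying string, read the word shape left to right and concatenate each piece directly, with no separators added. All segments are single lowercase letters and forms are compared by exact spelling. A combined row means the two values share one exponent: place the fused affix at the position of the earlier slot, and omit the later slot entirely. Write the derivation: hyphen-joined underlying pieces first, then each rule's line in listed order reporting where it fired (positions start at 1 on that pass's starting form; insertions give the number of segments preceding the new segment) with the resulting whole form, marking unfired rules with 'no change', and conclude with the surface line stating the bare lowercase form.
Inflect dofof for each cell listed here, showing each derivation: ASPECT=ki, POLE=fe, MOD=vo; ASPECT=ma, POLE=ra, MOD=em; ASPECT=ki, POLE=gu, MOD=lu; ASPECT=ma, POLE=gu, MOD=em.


cell ASPECT=ki, POLE=fe, MOD=vo:
underlying: dofof-ran-f
1. 0 -> i / C _ C: inserts after position(s) 5, 8: dofofiranif
2. o -> e, u -> i / F C0 _: no change
3. b -> p, d -> t, v -> f / _ #: no change
surface: dofofiranif

cell ASPECT=ma, POLE=ra, MOD=em:
underlying: dofof-e-po-bu
1. 0 -> i / C _ C: no change
2. o -> e, u -> i / F C0 _: fires at position(s) 8: dofofepebu
3. b -> p, d -> t, v -> f / _ #: no change
surface: dofofepebu

cell ASPECT=ki, POLE=gu, MOD=lu:
underlying: dofof-r-ke-md
1. 0 -> i / C _ C: inserts after position(s) 5, 6, 9: dofofirikemid
2. o -> e, u -> i / F C0 _: no change
3. b -> p, d -> t, v -> f / _ #: fires at position(s) 13: dofofirikemit
surface: dofofirikemit

cell ASPECT=ma, POLE=gu, MOD=em:
underlying: dofof-r-po-bu
1. 0 -> i / C _ C: inserts after position(s) 5, 6: dofofiripobu
2. o -> e, u -> i / F C0 _: fires at position(s) 10: dofofiripebu
3. b -> p, d -> t, v -> f / _ #: no change
surface: dofofiripebu


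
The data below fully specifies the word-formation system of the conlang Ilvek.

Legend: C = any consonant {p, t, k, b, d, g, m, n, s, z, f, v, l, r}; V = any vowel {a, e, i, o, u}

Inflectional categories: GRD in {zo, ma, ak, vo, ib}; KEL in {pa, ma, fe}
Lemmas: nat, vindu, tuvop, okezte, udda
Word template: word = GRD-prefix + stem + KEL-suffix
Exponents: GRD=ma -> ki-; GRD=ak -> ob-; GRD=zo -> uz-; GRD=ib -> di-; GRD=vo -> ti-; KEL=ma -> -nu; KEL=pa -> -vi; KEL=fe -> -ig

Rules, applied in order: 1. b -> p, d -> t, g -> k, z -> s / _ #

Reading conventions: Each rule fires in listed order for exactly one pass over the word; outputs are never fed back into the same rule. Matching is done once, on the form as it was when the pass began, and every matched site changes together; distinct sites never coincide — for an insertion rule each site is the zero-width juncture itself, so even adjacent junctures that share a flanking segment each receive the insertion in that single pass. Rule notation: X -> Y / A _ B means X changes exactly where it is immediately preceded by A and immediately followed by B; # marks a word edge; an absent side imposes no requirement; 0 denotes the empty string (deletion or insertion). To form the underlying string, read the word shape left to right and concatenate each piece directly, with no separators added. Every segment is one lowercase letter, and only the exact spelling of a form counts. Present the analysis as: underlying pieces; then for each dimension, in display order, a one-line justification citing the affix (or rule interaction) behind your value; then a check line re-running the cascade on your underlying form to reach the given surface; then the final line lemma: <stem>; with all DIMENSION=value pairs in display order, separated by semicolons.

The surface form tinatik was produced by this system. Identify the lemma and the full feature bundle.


underlying: ti-nat-ig
GRD=vo - signalled by the affix ti-
KEL=fe - signalled by the affix -ig
check: tinatig -> tinatik
lemma: nat; GRD=vo; KEL=fe


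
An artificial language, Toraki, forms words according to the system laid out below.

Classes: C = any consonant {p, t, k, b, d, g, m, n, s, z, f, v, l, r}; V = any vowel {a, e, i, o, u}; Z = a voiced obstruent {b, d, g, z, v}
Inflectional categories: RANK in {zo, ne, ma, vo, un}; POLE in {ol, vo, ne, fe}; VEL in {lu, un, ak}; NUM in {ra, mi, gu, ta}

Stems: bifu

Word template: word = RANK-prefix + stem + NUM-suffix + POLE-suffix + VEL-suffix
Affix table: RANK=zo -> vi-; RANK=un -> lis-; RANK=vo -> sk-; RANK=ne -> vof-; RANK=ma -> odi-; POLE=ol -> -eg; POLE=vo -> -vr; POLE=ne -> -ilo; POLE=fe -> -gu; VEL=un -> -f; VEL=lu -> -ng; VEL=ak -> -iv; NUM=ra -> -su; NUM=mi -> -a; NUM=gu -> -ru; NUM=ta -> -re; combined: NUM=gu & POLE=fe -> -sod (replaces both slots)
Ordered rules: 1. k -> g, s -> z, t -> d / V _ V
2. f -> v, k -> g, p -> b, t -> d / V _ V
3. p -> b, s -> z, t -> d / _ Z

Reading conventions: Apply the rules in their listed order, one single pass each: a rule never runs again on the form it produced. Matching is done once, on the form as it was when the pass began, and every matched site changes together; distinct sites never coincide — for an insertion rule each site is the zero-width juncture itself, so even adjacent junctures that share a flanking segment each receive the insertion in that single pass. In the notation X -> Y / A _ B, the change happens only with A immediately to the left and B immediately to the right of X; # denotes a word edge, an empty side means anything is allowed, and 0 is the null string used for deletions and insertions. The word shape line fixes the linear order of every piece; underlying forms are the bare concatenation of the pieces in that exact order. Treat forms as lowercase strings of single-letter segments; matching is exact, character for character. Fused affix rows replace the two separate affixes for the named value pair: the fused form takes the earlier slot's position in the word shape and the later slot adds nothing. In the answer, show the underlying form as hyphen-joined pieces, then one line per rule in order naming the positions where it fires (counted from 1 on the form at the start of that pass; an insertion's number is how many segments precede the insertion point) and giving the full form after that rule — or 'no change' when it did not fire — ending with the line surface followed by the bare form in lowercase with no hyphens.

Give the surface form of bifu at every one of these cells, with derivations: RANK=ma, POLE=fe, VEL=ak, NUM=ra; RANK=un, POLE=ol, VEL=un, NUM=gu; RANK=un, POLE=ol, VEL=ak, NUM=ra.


cell RANK=ma, POLE=fe, VEL=ak, NUM=ra:
underlying: odi-bifu-su-gu-iv
1. k -> g, s -> z, t -> d / V _ V: fires at position(s) 8: odibifuzuguiv
2. f -> v, k -> g, p -> b, t -> d / V _ V: fires at position(s) 6: odibivuzuguiv
3. p -> b, s -> z, t -> d / _ Z: no change
surface: odibivuzuguiv

cell RANK=un, POLE=ol, VEL=un, NUM=gu:
underlying: lis-bifu-ru-eg-f
1. k -> g, s -> z, t -> d / V _ V: no change
2. f -> v, k -> g, p -> b, t -> d / V _ V: fires at position(s) 6: lisbivuruegf
3. p -> b, s -> z, t -> d / _ Z: fires at position(s) 3: lizbivuruegf
surface: lizbivuruegf

cell RANK=un, POLE=ol, VEL=ak, NUM=ra:
underlying: lis-bifu-su-eg-iv
1. k -> g, s -> z, t -> d / V _ V: fires at position(s) 8: lisbifuzuegiv
2. f -> v, k -> g, p -> b, t -> d / V _ V: fires at position(s) 6: lisbivuzuegiv
3. p -> b, s -> z, t -> d / _ Z: fires at position(s) 3: lizbivuzuegiv
surface: lizbivuzuegiv


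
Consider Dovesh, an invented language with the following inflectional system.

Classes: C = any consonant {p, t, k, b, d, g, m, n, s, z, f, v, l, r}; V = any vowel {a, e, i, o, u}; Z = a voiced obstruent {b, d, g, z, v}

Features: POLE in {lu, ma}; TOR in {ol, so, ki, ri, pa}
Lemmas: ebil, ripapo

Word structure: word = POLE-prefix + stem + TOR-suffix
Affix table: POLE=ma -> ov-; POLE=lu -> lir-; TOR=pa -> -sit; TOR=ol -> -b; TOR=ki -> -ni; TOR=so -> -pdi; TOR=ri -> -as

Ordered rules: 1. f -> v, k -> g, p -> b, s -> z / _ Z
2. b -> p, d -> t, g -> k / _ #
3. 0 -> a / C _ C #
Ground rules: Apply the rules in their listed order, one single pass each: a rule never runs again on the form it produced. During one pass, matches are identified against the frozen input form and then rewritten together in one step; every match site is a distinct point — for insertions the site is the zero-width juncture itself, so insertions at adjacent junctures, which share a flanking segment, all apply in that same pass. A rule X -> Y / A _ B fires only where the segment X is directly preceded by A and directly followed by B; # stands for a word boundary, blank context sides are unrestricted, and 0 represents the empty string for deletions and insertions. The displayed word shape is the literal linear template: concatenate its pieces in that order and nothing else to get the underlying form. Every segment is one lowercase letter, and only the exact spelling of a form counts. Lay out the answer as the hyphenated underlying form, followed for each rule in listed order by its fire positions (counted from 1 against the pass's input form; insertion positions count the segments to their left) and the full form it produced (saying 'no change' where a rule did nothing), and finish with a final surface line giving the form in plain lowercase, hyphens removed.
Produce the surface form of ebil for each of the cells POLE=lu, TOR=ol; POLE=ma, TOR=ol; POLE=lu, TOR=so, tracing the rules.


cell POLE=lu, TOR=ol:
underlying: lir-ebil-b
1. f -> v, k -> g, p -> b, s -> z / _ Z: no change
2. b -> p, d -> t, g -> k / _ #: fires at position(s) 8: lirebilp
3. 0 -> a / C _ C #: inserts after position(s) 7: lirebilap
surface: lirebilap

cell POLE=ma, TOR=ol:
underlying: ov-ebil-b
1. f -> v, k -> g, p -> b, s -> z / _ Z: no change
2. b -> p, d -> t, g -> k / _ #: fires at position(s) 7: ovebilp
3. 0 -> a / C _ C #: inserts after position(s) 6: ovebilap
surface: ovebilap

cell POLE=lu, TOR=so:
underlying: lir-ebil-pdi
1. f -> v, k -> g, p -> b, s -> z / _ Z: fires at position(s) 8: lirebilbdi
2. b -> p, d -> t, g -> k / _ #: no change
3. 0 -> a / C _ C #: no change
surface: lirebilbdi


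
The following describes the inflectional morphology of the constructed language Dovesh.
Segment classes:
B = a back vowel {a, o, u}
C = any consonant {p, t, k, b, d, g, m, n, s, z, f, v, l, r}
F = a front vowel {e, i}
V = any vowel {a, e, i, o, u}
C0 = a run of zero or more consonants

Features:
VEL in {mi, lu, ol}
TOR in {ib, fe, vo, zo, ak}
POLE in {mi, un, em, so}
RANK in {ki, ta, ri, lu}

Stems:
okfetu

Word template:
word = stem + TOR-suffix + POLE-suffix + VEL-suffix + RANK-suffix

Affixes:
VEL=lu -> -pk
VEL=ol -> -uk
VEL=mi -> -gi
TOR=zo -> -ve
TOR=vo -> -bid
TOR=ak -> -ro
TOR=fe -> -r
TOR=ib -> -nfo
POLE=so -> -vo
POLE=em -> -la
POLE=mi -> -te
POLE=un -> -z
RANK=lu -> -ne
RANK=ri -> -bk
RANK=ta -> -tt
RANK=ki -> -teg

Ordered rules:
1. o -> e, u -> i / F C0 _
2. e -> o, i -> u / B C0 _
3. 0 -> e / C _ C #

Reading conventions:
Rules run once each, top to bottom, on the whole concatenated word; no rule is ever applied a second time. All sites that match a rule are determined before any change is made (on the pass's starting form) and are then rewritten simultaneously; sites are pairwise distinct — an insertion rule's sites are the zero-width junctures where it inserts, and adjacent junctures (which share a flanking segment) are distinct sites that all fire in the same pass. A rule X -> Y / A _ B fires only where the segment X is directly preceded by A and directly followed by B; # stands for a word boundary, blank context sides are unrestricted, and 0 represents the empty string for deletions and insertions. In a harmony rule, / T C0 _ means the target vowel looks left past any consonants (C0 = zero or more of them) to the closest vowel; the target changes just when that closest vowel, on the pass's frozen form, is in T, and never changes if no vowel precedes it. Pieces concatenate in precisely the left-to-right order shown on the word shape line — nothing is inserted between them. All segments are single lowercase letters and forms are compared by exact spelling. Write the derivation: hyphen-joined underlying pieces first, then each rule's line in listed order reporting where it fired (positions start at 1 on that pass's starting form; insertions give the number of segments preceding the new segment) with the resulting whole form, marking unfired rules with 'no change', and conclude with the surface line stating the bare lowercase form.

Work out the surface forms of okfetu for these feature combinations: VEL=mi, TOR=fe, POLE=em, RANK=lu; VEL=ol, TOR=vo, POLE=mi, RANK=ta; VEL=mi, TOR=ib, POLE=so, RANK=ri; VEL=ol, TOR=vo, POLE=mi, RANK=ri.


cell VEL=mi, TOR=fe, POLE=em, RANK=lu:
underlying: okfetu-r-la-gi-ne
1. o -> e, u -> i / F C0 _: fires at position(s) 6: okfetirlagine
2. e -> o, i -> u / B C0 _: fires at position(s) 4, 11: okfotirlagune
3. 0 -> e / C _ C #: no change
surface: okfotirlagune

cell VEL=ol, TOR=vo, POLE=mi, RANK=ta:
underlying: okfetu-bid-te-uk-tt
1. o -> e, u -> i / F C0 _: fires at position(s) 6, 12: okfetibidteiktt
2. e -> o, i -> u / B C0 _: fires at position(s) 4: okfotibidteiktt
3. 0 -> e / C _ C #: inserts after position(s) 14: okfotibidteiktet
surface: okfotibidteiktet

cell VEL=mi, TOR=ib, POLE=so, RANK=ri:
underlying: okfetu-nfo-vo-gi-bk
1. o -> e, u -> i / F C0 _: fires at position(s) 6: okfetinfovogibk
2. e -> o, i -> u / B C0 _: fires at position(s) 4, 13: okfotinfovogubk
3. 0 -> e / C _ C #: inserts after position(s) 14: okfotinfovogubek
surface: okfotinfovogubek

cell VEL=ol, TOR=vo, POLE=mi, RANK=ri:
underlying: okfetu-bid-te-uk-bk
1. o -> e, u -> i / F C0 _: fires at position(s) 6, 12: okfetibidteikbk
2. e -> o, i -> u / B C0 _: fires at position(s) 4: okfotibidteikbk
3. 0 -> e / C _ C #: inserts after position(s) 14: okfotibidteikbek
surface: okfotibidteikbek


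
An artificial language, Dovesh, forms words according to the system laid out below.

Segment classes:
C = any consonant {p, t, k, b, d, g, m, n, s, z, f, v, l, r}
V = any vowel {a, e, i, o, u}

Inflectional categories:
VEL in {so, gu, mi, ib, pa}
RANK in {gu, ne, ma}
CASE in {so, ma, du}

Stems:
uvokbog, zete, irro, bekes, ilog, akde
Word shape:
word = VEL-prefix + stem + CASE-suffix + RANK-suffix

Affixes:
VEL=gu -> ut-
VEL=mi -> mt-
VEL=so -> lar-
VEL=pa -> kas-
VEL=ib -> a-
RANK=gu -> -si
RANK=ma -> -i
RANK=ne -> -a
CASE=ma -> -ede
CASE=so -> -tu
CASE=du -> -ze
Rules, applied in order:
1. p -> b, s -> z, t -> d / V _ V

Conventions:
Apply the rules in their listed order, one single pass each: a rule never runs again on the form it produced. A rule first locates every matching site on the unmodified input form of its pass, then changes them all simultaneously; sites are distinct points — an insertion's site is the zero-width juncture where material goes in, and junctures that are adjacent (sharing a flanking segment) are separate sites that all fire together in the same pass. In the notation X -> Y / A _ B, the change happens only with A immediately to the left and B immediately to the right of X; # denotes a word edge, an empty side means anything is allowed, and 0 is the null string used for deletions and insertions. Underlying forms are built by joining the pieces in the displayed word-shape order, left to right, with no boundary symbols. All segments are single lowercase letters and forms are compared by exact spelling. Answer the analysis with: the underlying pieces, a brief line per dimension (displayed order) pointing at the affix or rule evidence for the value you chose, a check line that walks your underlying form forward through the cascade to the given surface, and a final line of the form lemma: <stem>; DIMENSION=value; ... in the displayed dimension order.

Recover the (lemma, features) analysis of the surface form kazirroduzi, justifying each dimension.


underlying: kas-irro-tu-si
VEL=pa - signalled by the affix kas-
RANK=gu - signalled by the affix -si
CASE=so - signalled by the affix -tu
check: kasirrotusi -> kazirroduzi
lemma: irro; VEL=pa; RANK=gu; CASE=so


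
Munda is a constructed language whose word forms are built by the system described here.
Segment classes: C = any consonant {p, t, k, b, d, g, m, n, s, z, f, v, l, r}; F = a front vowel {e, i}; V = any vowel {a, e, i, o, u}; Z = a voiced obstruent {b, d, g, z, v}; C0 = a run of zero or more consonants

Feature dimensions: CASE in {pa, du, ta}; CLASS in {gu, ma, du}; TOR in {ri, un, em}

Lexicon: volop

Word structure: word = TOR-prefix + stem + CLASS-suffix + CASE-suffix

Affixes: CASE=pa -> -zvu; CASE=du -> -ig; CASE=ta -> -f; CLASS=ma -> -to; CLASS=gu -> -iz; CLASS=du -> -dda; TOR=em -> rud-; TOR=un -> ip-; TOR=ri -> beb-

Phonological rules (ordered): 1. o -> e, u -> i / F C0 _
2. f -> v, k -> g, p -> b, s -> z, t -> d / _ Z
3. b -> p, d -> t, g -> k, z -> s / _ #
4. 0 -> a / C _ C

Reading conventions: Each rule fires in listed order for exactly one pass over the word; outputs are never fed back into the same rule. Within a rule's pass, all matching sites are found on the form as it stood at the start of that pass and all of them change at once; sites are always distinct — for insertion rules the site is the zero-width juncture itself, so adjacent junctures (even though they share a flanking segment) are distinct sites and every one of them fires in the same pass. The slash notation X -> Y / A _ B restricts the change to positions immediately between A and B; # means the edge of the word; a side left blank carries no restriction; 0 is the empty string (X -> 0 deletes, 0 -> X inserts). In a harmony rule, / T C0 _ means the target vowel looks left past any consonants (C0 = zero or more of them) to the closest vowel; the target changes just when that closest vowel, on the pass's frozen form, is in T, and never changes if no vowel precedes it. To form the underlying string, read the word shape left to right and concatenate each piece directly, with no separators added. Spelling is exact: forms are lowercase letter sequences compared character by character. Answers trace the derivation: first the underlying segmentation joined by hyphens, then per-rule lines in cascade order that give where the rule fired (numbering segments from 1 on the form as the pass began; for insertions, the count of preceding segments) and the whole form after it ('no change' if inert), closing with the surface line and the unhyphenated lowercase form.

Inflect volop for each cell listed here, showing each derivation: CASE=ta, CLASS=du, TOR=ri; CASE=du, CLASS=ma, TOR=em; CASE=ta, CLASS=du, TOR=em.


cell CASE=ta, CLASS=du, TOR=ri:
underlying: beb-volop-dda-f
1. o -> e, u -> i / F C0 _: fires at position(s) 5: bebvelopddaf
2. f -> v, k -> g, p -> b, s -> z, t -> d / _ Z: fires at position(s) 8: bebvelobddaf
3. b -> p, d -> t, g -> k, z -> s / _ #: no change
4. 0 -> a / C _ C: inserts after position(s) 3, 8, 9: bebavelobadadaf
surface: bebavelobadadaf

cell CASE=du, CLASS=ma, TOR=em:
underlying: rud-volop-to-ig
1. o -> e, u -> i / F C0 _: no change
2. f -> v, k -> g, p -> b, s -> z, t -> d / _ Z: no change
3. b -> p, d -> t, g -> k, z -> s / _ #: fires at position(s) 12: rudvoloptoik
4. 0 -> a / C _ C: inserts after position(s) 3, 8: rudavolopatoik
surface: rudavolopatoik

cell CASE=ta, CLASS=du, TOR=em:
underlying: rud-volop-dda-f
1. o -> e, u -> i / F C0 _: no change
2. f -> v, k -> g, p -> b, s -> z, t -> d / _ Z: fires at position(s) 8: rudvolobddaf
3. b -> p, d -> t, g -> k, z -> s / _ #: no change
4. 0 -> a / C _ C: inserts after position(s) 3, 8, 9: rudavolobadadaf
surface: rudavolobadadaf


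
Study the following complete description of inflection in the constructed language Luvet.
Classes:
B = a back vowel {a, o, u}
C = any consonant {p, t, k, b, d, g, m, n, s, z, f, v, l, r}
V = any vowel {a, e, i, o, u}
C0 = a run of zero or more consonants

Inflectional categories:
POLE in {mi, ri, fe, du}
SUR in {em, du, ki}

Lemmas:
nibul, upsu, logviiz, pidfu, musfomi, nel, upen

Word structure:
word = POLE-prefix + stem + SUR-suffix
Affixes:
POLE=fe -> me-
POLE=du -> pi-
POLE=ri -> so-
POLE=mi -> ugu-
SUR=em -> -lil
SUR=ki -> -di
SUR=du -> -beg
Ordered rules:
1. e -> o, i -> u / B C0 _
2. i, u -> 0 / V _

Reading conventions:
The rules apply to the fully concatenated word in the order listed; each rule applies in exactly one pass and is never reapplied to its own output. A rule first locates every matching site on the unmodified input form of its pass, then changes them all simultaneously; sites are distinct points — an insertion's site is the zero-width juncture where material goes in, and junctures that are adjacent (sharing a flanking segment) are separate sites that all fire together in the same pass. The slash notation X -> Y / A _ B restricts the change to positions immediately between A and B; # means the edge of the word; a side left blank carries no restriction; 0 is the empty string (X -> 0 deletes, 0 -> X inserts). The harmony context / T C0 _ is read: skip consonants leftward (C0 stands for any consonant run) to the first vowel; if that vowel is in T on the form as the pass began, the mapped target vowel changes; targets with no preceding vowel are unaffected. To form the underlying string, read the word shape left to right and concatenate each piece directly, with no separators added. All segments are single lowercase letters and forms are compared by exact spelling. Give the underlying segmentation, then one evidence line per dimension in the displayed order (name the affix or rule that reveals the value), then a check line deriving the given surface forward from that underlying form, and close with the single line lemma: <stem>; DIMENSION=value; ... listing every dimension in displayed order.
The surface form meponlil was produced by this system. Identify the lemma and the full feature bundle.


underlying: me-upen-lil
POLE=fe - signalled by the affix me-
SUR=em - signalled by the affix -lil
check: meupenlil -> meuponlil -> meponlil
lemma: upen; POLE=fe; SUR=em


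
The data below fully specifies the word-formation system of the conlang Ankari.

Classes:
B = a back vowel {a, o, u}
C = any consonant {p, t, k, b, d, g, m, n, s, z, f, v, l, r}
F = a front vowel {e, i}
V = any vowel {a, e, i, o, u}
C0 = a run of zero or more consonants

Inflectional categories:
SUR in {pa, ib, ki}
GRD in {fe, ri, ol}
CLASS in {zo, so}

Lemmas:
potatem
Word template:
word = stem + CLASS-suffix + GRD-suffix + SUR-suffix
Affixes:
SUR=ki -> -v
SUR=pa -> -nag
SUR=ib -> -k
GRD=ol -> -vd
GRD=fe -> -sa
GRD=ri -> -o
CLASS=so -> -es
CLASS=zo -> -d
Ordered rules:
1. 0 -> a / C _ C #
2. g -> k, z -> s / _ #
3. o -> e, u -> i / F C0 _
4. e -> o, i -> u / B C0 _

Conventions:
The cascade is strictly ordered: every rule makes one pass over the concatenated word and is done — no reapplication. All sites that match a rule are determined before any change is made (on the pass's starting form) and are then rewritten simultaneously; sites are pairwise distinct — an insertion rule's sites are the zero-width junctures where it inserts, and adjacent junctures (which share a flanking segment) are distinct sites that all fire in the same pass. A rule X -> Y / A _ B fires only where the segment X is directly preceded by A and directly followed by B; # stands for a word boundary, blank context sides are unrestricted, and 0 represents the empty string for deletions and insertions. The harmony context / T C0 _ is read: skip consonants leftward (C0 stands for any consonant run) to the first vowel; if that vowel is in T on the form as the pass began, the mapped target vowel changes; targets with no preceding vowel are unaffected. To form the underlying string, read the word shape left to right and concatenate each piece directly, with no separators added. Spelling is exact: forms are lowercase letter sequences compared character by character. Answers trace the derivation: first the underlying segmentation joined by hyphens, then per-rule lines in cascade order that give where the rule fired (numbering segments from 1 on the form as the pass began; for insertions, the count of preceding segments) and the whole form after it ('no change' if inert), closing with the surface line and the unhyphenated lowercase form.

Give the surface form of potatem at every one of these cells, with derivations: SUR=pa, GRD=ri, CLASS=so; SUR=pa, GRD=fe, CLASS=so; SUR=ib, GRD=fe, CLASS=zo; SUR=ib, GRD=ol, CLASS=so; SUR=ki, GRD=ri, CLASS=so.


cell SUR=pa, GRD=ri, CLASS=so:
underlying: potatem-es-o-nag
1. 0 -> a / C _ C #: no change
2. g -> k, z -> s / _ #: fires at position(s) 13: potatemesonak
3. o -> e, u -> i / F C0 _: fires at position(s) 10: potatemesenak
4. e -> o, i -> u / B C0 _: fires at position(s) 6: potatomesenak
surface: potatomesenak

cell SUR=pa, GRD=fe, CLASS=so:
underlying: potatem-es-sa-nag
1. 0 -> a / C _ C #: no change
2. g -> k, z -> s / _ #: fires at position(s) 14: potatemessanak
3. o -> e, u -> i / F C0 _: no change
4. e -> o, i -> u / B C0 _: fires at position(s) 6: potatomessanak
surface: potatomessanak

cell SUR=ib, GRD=fe, CLASS=zo:
underlying: potatem-d-sa-k
1. 0 -> a / C _ C #: no change
2. g -> k, z -> s / _ #: no change
3. o -> e, u -> i / F C0 _: no change
4. e -> o, i -> u / B C0 _: fires at position(s) 6: potatomdsak
surface: potatomdsak

cell SUR=ib, GRD=ol, CLASS=so:
underlying: potatem-es-vd-k
1. 0 -> a / C _ C #: inserts after position(s) 11: potatemesvdak
2. g -> k, z -> s / _ #: no change
3. o -> e, u -> i / F C0 _: no change
4. e -> o, i -> u / B C0 _: fires at position(s) 6: potatomesvdak
surface: potatomesvdak

cell SUR=ki, GRD=ri, CLASS=so:
underlying: potatem-es-o-v
1. 0 -> a / C _ C #: no change
2. g -> k, z -> s / _ #: no change
3. o -> e, u -> i / F C0 _: fires at position(s) 10: potatemesev
4. e -> o, i -> u / B C0 _: fires at position(s) 6: potatomesev
surface: potatomesev


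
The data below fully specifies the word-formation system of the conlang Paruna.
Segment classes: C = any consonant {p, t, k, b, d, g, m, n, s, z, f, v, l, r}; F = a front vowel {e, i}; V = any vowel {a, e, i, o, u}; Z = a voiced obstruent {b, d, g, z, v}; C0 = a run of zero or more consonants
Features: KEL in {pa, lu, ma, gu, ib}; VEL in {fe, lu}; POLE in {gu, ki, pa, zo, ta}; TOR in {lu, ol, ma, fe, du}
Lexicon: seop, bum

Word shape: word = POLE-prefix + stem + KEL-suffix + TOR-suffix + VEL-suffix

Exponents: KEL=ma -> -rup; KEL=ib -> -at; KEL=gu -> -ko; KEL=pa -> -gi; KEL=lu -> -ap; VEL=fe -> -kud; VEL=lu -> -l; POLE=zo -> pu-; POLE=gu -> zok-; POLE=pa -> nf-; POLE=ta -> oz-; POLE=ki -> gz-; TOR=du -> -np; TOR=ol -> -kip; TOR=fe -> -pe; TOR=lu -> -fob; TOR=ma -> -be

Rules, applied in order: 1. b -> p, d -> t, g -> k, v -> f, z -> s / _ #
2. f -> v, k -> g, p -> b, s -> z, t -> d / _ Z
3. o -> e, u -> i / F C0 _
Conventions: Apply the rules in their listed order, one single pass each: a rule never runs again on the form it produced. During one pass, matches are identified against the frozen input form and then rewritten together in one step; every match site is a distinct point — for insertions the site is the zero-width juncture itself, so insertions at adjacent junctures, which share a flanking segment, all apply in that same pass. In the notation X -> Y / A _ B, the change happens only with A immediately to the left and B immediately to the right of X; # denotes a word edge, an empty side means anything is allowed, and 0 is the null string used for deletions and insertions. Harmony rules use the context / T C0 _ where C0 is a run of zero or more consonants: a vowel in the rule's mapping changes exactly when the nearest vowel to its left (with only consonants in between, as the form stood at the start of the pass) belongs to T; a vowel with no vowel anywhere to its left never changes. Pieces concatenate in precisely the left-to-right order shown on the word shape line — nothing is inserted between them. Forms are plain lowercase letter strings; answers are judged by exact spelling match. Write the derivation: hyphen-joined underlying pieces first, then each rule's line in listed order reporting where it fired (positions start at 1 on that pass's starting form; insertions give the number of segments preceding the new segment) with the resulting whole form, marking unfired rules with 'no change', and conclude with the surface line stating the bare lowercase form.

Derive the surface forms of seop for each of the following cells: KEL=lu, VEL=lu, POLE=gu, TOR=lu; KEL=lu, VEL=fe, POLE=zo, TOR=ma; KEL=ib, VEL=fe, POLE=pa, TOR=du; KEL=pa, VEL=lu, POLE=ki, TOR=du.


cell KEL=lu, VEL=lu, POLE=gu, TOR=lu:
underlying: zok-seop-ap-fob-l
1. b -> p, d -> t, g -> k, v -> f, z -> s / _ #: no change
2. f -> v, k -> g, p -> b, s -> z, t -> d / _ Z: no change
3. o -> e, u -> i / F C0 _: fires at position(s) 6: zokseepapfobl
surface: zokseepapfobl

cell KEL=lu, VEL=fe, POLE=zo, TOR=ma:
underlying: pu-seop-ap-be-kud
1. b -> p, d -> t, g -> k, v -> f, z -> s / _ #: fires at position(s) 13: puseopapbekut
2. f -> v, k -> g, p -> b, s -> z, t -> d / _ Z: fires at position(s) 8: puseopabbekut
3. o -> e, u -> i / F C0 _: fires at position(s) 5, 12: puseepabbekit
surface: puseepabbekit

cell KEL=ib, VEL=fe, POLE=pa, TOR=du:
underlying: nf-seop-at-np-kud
1. b -> p, d -> t, g -> k, v -> f, z -> s / _ #: fires at position(s) 13: nfseopatnpkut
2. f -> v, k -> g, p -> b, s -> z, t -> d / _ Z: no change
3. o -> e, u -> i / F C0 _: fires at position(s) 5: nfseepatnpkut
surface: nfseepatnpkut

cell KEL=pa, VEL=lu, POLE=ki, TOR=du:
underlying: gz-seop-gi-np-l
1. b -> p, d -> t, g -> k, v -> f, z -> s / _ #: no change
2. f -> v, k -> g, p -> b, s -> z, t -> d / _ Z: fires at position(s) 6: gzseobginpl
3. o -> e, u -> i / F C0 _: fires at position(s) 5: gzseebginpl
surface: gzseebginpl


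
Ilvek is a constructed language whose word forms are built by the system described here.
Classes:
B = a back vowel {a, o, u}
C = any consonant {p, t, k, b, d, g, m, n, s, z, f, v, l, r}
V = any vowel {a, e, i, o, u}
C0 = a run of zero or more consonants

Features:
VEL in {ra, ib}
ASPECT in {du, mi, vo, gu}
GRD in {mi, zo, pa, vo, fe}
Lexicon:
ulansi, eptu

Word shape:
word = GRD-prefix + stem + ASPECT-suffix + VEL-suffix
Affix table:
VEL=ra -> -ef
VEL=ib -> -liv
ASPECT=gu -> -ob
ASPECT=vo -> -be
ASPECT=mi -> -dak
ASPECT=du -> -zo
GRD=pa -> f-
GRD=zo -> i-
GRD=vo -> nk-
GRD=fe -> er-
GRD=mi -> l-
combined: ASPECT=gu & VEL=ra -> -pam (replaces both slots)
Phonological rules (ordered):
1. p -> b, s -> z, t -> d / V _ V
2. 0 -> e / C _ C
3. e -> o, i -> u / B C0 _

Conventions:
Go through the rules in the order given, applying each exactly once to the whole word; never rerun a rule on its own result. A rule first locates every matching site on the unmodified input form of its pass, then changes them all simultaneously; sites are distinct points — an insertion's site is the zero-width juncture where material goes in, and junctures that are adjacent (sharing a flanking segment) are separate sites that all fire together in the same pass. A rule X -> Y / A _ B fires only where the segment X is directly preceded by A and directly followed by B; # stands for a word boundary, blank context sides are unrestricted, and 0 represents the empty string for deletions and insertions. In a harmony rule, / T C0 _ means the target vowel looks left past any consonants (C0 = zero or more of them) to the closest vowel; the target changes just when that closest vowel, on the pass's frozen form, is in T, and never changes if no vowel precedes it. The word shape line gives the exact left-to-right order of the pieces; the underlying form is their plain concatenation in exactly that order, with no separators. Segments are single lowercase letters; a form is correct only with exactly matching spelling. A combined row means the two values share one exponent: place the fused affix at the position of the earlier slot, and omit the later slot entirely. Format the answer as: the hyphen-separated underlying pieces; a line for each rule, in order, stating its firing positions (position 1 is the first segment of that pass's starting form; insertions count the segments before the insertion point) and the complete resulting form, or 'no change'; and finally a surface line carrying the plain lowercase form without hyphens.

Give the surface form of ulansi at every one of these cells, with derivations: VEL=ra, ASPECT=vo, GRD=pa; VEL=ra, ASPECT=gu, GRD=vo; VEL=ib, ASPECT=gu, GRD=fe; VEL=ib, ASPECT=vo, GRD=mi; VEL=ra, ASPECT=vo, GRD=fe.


cell VEL=ra, ASPECT=vo, GRD=pa:
underlying: f-ulansi-be-ef
1. p -> b, s -> z, t -> d / V _ V: no change
2. 0 -> e / C _ C: inserts after position(s) 5: fulanesibeef
3. e -> o, i -> u / B C0 _: fires at position(s) 6: fulanosibeef
surface: fulanosibeef

cell VEL=ra, ASPECT=gu, GRD=vo:
underlying: nk-ulansi-pam
1. p -> b, s -> z, t -> d / V _ V: fires at position(s) 9: nkulansibam
2. 0 -> e / C _ C: inserts after position(s) 1, 6: nekulanesibam
3. e -> o, i -> u / B C0 _: fires at position(s) 8: nekulanosibam
surface: nekulanosibam

cell VEL=ib, ASPECT=gu, GRD=fe:
underlying: er-ulansi-ob-liv
1. p -> b, s -> z, t -> d / V _ V: no change
2. 0 -> e / C _ C: inserts after position(s) 6, 10: erulanesiobeliv
3. e -> o, i -> u / B C0 _: fires at position(s) 7, 12: erulanosioboliv
surface: erulanosioboliv

cell VEL=ib, ASPECT=vo, GRD=mi:
underlying: l-ulansi-be-liv
1. p -> b, s -> z, t -> d / V _ V: no change
2. 0 -> e / C _ C: inserts after position(s) 5: lulanesibeliv
3. e -> o, i -> u / B C0 _: fires at position(s) 6: lulanosibeliv
surface: lulanosibeliv

cell VEL=ra, ASPECT=vo, GRD=fe:
underlying: er-ulansi-be-ef
1. p -> b, s -> z, t -> d / V _ V: no change
2. 0 -> e / C _ C: inserts after position(s) 6: erulanesibeef
3. e -> o, i -> u / B C0 _: fires at position(s) 7: erulanosibeef
surface: erulanosibeef
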